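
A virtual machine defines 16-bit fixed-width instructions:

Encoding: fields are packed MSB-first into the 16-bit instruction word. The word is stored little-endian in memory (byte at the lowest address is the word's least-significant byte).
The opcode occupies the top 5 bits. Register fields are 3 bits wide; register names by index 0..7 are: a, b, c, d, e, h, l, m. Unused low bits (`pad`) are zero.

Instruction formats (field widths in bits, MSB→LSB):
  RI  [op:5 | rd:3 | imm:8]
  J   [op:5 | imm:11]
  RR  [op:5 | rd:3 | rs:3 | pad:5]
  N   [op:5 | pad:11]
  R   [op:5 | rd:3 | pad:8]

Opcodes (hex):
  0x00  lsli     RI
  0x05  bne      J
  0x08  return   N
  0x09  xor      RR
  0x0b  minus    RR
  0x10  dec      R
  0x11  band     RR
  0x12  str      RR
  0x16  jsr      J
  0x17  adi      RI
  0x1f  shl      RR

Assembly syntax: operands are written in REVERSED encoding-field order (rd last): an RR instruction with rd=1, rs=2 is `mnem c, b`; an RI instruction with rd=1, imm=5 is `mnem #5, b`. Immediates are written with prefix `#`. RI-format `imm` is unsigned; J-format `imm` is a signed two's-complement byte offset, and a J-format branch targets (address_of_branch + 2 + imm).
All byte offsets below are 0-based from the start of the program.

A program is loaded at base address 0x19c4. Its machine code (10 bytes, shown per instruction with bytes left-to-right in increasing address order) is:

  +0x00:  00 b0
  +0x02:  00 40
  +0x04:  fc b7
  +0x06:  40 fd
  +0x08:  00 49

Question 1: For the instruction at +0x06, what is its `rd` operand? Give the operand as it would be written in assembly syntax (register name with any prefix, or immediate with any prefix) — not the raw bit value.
h

+0x06: 40 fd ⇒ word 0xfd40 (little)
  top 5b → 0x1f → shl [RR]
  [10:8] rd=5 = h
  [7:5] rs=2 = c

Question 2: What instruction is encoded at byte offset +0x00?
[00] 00 b0 → 0xb000
  opcode bits[15:11]=0x16: jsr/J
  imm: (w>>0)&0x7ff=0x0 → #0

jsr #0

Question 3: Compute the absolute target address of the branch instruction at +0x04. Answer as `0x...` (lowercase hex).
off 0x04: read fc b7 as little → 0xb7fc
  top 5b → 0x16 → jsr [J]
  imm: (w>>0)&0x7ff=0x7fc (s11→-4) → #-4
  target = base 0x19c4 + off 0x04 + 2 + imm -4 = 0x19c6

0x19c6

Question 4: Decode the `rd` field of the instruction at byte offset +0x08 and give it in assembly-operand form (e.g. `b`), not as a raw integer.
[08] 00 49 → 0x4900
  op=0x4900>>11=0x9 ⇒ xor (RR)
  rd: (w>>8)&0x7=0x1 → b
  rs: (w>>5)&0x7=0x0 → a

b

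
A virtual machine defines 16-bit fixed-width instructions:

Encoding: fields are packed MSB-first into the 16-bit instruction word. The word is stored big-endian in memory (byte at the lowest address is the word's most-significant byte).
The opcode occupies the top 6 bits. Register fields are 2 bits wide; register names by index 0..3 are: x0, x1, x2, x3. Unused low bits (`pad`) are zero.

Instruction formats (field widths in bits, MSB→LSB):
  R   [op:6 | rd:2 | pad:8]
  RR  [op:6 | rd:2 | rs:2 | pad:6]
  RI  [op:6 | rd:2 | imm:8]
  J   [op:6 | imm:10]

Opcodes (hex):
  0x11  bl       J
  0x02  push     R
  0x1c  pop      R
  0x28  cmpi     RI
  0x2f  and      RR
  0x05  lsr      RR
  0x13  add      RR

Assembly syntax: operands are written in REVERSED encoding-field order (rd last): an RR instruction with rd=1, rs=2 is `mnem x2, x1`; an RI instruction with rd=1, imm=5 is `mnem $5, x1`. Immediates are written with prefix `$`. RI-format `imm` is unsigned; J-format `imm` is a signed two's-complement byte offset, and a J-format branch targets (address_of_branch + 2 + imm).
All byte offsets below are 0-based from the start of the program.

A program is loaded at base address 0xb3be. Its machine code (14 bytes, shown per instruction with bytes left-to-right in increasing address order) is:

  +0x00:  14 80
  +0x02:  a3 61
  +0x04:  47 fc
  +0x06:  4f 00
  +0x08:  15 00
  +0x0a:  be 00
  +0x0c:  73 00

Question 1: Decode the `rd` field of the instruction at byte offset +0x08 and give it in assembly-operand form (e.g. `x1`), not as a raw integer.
[08] 15 00 → 0x1500
  op=0x1500>>10=0x5 ⇒ lsr (RR)
  rd: (w>>8)&0x3=0x1 → x1
  rs: (w>>6)&0x3=0x0 → x0

x1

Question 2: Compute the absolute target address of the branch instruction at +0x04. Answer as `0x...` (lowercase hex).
@+04  big-endian(47 fc) = 0x47fc
  op=0x47fc>>10=0x11 ⇒ bl (J)
  imm@[9:0]=0x3fc (s10→-4) ⇒ $-4
  target = base 0xb3be + off 0x04 + 2 + imm -4 = 0xb3c0

0xb3c0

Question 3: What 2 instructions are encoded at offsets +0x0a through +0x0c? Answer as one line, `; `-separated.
and x0, x2; pop x3

off 0x0a: read be 00 as big → 0xbe00
  opcode bits[15:10]=0x2f: and/RR
  rd@[9:8]=0x2 ⇒ x2
  rs@[7:6]=0x0 ⇒ x0
off 0x0c: read 73 00 as big → 0x7300
  opcode bits[15:10]=0x1c: pop/R
  rd@[9:8]=0x3 ⇒ x3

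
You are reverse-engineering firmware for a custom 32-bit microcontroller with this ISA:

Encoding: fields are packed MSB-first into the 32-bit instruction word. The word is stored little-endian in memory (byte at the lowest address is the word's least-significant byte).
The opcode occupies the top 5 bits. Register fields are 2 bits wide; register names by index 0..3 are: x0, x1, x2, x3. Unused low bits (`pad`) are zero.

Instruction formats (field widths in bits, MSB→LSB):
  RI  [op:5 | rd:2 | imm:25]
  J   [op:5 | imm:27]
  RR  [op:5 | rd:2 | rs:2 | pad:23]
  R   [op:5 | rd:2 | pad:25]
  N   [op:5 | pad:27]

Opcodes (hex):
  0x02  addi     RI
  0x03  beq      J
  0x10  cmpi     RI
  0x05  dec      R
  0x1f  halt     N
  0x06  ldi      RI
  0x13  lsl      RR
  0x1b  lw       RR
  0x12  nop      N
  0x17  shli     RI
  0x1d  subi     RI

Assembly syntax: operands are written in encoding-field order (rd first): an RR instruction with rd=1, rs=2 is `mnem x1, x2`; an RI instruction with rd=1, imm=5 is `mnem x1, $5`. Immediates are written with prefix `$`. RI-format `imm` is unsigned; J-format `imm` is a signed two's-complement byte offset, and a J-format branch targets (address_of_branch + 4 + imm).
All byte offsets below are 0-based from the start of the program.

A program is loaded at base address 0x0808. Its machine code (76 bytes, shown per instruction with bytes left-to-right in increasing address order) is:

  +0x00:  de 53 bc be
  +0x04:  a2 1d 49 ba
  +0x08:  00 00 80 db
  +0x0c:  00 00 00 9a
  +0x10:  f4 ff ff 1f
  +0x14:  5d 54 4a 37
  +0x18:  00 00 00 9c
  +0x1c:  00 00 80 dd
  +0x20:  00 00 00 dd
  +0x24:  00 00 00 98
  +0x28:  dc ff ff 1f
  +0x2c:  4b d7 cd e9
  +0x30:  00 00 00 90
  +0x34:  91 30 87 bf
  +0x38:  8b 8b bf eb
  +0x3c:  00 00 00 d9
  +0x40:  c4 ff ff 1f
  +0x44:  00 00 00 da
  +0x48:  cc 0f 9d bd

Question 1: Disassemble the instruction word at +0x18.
off 0x18: read 00 00 00 9c as little → 0x9c000000
  opcode bits[31:27]=0x13: lsl/RR
  rd@[26:25]=0x2 ⇒ x2
  rs@[24:23]=0x0 ⇒ x0

lsl x2, x0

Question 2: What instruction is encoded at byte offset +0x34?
+0x34: 91 30 87 bf ⇒ word 0xbf873091 (little)
  top 5b → 0x17 → shli [RI]
  rd@[26:25]=0x3 ⇒ x3
  imm@[24:0]=0x1873091 ⇒ $25637009

shli x3, $25637009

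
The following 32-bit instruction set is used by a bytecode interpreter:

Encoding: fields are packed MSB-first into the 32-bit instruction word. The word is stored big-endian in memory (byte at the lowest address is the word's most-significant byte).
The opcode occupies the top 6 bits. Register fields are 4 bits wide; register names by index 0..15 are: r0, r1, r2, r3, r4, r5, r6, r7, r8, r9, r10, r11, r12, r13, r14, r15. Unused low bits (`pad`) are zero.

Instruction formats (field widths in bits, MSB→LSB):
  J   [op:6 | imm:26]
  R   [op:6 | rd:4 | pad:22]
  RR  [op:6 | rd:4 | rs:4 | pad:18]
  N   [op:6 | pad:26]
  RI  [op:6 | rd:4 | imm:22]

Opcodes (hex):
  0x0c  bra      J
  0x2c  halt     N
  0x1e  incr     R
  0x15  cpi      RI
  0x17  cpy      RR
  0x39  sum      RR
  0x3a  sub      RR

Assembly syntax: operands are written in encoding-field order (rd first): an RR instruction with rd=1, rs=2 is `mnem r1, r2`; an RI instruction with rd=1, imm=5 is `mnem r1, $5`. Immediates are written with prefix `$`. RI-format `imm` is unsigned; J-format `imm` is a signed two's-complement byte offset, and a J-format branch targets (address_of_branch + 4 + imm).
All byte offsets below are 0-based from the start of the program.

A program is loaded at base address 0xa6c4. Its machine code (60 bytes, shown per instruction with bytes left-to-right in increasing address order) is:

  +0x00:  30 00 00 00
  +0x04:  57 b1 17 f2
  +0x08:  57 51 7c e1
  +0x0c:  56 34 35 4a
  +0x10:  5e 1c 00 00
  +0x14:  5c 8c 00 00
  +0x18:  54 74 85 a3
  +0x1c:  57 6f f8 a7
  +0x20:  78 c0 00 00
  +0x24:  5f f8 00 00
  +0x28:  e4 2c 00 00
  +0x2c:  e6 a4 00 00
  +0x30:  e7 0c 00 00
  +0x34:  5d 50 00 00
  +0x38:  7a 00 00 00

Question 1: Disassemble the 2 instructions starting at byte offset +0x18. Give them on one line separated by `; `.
+0x18: 54 74 85 a3 ⇒ word 0x547485a3 (big)
  op=0x547485a3>>26=0x15 ⇒ cpi (RI)
  rd@[25:22]=0x1 ⇒ r1
  imm@[21:0]=0x3485a3 ⇒ $3442083
+0x1c: 57 6f f8 a7 ⇒ word 0x576ff8a7 (big)
  op=0x576ff8a7>>26=0x15 ⇒ cpi (RI)
  rd@[25:22]=0xd ⇒ r13
  imm@[21:0]=0x2ff8a7 ⇒ $3143847

cpi r1, $3442083; cpi r13, $3143847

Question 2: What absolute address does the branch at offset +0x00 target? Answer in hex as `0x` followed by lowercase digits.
0xa6c8

[00] 30 00 00 00 → 0x30000000
  top 6b → 0xc → bra [J]
  [25:0] imm=0 = $0
  target = base 0xa6c4 + off 0x00 + 4 + imm 0 = 0xa6c8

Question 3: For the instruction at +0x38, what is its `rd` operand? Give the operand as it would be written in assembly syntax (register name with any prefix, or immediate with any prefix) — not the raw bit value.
r8

off 0x38: read 7a 00 00 00 as big → 0x7a000000
  opcode bits[31:26]=0x1e: incr/R
  [25:22] rd=8 = r8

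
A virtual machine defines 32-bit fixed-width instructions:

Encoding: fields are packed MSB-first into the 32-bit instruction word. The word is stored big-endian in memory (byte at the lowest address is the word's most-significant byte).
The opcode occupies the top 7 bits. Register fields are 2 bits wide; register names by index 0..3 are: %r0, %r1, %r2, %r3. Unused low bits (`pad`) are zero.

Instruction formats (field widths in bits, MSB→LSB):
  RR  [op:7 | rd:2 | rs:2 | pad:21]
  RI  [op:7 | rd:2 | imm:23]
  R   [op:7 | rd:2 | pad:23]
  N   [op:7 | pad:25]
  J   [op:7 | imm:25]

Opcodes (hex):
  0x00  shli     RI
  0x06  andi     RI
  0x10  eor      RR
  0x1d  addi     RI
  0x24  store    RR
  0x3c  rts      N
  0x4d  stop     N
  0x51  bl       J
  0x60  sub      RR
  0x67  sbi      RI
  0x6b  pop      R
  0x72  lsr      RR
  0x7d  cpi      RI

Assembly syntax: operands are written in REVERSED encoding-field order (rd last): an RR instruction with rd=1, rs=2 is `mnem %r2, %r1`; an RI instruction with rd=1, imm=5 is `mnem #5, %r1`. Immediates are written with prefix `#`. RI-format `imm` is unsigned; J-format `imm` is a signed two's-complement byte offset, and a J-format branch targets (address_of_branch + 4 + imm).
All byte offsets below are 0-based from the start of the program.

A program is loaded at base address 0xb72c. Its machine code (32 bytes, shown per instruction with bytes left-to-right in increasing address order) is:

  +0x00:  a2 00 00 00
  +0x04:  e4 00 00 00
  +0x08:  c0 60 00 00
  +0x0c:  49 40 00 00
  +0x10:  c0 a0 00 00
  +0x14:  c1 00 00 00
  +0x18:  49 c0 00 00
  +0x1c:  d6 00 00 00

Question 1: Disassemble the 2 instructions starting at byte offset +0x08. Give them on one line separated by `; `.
sub %r3, %r0; store %r2, %r2

off 0x08: read c0 60 00 00 as big → 0xc0600000
  op=0xc0600000>>25=0x60 ⇒ sub (RR)
  [24:23] rd=0 = %r0
  [22:21] rs=3 = %r3
off 0x0c: read 49 40 00 00 as big → 0x49400000
  op=0x49400000>>25=0x24 ⇒ store (RR)
  [24:23] rd=2 = %r2
  [22:21] rs=2 = %r2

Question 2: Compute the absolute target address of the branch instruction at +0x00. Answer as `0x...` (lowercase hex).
[00] a2 00 00 00 → 0xa2000000
  opcode bits[31:25]=0x51: bl/J
  imm: (w>>0)&0x1ffffff=0x0 → #0
  target = base 0xb72c + off 0x00 + 4 + imm 0 = 0xb730

0xb730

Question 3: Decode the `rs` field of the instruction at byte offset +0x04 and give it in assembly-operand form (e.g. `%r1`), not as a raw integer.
+0x04: e4 00 00 00 ⇒ word 0xe4000000 (big)
  op=0xe4000000>>25=0x72 ⇒ lsr (RR)
  rd: (w>>23)&0x3=0x0 → %r0
  rs: (w>>21)&0x3=0x0 → %r0

%r0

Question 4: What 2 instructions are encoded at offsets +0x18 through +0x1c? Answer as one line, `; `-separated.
store %r2, %r3; pop %r0

[18] 49 c0 00 00 → 0x49c00000
  opcode bits[31:25]=0x24: store/RR
  [24:23] rd=3 = %r3
  [22:21] rs=2 = %r2
[1c] d6 00 00 00 → 0xd6000000
  opcode bits[31:25]=0x6b: pop/R
  [24:23] rd=0 = %r0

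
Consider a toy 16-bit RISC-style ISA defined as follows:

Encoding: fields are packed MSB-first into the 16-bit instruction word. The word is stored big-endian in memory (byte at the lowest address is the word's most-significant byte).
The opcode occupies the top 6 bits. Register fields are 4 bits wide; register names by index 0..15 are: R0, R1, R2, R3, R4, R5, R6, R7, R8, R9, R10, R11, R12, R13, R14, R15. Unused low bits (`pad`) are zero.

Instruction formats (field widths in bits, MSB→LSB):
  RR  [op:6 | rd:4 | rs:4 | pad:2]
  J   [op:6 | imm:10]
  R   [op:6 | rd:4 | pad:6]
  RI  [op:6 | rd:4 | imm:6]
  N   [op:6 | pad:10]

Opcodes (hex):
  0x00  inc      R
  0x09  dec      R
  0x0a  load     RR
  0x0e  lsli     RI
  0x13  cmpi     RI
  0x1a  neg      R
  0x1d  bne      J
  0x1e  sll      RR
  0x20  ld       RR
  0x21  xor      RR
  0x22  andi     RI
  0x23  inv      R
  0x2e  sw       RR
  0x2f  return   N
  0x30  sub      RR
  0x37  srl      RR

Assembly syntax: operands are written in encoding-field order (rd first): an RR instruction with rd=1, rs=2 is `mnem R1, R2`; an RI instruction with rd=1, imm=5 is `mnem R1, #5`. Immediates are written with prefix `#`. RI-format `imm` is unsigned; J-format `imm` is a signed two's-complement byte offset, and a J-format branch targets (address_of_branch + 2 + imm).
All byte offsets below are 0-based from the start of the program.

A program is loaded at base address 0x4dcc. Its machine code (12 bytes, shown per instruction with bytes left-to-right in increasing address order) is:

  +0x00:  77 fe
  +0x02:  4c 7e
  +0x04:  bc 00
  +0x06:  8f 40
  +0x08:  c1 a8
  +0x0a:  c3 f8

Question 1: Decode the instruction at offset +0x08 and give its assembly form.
+0x08: c1 a8 ⇒ word 0xc1a8 (big)
  top 6b → 0x30 → sub [RR]
  [9:6] rd=6 = R6
  [5:2] rs=10 = R10

sub R6, R10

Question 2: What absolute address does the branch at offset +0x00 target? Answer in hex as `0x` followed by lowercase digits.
@+00  big-endian(77 fe) = 0x77fe
  top 6b → 0x1d → bne [J]
  [9:0] imm=1022 (s10→-2) = #-2
  target = base 0x4dcc + off 0x00 + 2 + imm -2 = 0x4dcc

0x4dcc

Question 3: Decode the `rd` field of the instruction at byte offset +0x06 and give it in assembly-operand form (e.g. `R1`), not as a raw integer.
R13

+0x06: 8f 40 ⇒ word 0x8f40 (big)
  top 6b → 0x23 → inv [R]
  rd@[9:6]=0xd ⇒ R13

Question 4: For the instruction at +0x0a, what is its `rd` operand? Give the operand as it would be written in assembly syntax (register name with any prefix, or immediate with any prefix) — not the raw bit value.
[0a] c3 f8 → 0xc3f8
  top 6b → 0x30 → sub [RR]
  rd@[9:6]=0xf ⇒ R15
  rs@[5:2]=0xe ⇒ R14

R15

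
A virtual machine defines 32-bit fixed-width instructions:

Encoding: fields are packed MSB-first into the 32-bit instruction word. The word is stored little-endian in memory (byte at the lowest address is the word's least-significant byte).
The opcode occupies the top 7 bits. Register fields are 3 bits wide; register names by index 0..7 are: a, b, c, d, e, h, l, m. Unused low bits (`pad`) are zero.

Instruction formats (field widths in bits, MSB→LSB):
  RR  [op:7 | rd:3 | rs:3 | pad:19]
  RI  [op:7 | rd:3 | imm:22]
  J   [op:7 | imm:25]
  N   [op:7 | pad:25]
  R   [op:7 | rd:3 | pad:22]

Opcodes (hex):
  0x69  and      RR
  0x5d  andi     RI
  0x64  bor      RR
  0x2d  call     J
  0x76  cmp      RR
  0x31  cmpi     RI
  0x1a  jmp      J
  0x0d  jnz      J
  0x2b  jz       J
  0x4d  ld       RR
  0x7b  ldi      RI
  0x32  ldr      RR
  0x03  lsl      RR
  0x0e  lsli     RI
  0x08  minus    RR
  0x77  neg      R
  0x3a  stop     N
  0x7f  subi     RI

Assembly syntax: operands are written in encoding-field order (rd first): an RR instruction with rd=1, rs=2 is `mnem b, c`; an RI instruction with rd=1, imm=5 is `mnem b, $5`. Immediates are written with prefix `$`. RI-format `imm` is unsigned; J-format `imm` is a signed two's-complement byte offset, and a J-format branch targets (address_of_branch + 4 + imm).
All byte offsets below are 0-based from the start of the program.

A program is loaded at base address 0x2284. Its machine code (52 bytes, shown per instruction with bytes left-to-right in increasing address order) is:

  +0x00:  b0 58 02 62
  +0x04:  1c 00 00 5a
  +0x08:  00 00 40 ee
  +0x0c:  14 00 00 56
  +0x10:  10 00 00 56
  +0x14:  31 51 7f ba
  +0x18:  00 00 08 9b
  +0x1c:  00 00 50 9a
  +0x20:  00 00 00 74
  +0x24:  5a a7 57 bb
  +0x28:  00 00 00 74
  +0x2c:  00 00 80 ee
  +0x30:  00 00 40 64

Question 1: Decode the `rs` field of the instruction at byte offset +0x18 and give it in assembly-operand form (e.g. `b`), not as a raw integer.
b

[18] 00 00 08 9b → 0x9b080000
  top 7b → 0x4d → ld [RR]
  rd@[24:22]=0x4 ⇒ e
  rs@[21:19]=0x1 ⇒ b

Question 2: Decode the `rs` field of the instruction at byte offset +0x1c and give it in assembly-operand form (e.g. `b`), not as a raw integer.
c

@+1c  little-endian(00 00 50 9a) = 0x9a500000
  op=0x9a500000>>25=0x4d ⇒ ld (RR)
  rd@[24:22]=0x1 ⇒ b
  rs@[21:19]=0x2 ⇒ c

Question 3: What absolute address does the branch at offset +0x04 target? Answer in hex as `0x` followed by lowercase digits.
@+04  little-endian(1c 00 00 5a) = 0x5a00001c
  top 7b → 0x2d → call [J]
  [24:0] imm=28 = $28
  target = base 0x2284 + off 0x04 + 4 + imm 28 = 0x22a8

0x22a8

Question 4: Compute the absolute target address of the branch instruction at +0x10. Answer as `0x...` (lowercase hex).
0x22a8

+0x10: 10 00 00 56 ⇒ word 0x56000010 (little)
  op=0x56000010>>25=0x2b ⇒ jz (J)
  [24:0] imm=16 = $16
  target = base 0x2284 + off 0x10 + 4 + imm 16 = 0x22a8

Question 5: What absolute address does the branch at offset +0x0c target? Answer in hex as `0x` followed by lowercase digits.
0x22a8

@+0c  little-endian(14 00 00 56) = 0x56000014
  op=0x56000014>>25=0x2b ⇒ jz (J)
  imm@[24:0]=0x14 ⇒ $20
  target = base 0x2284 + off 0x0c + 4 + imm 20 = 0x22a8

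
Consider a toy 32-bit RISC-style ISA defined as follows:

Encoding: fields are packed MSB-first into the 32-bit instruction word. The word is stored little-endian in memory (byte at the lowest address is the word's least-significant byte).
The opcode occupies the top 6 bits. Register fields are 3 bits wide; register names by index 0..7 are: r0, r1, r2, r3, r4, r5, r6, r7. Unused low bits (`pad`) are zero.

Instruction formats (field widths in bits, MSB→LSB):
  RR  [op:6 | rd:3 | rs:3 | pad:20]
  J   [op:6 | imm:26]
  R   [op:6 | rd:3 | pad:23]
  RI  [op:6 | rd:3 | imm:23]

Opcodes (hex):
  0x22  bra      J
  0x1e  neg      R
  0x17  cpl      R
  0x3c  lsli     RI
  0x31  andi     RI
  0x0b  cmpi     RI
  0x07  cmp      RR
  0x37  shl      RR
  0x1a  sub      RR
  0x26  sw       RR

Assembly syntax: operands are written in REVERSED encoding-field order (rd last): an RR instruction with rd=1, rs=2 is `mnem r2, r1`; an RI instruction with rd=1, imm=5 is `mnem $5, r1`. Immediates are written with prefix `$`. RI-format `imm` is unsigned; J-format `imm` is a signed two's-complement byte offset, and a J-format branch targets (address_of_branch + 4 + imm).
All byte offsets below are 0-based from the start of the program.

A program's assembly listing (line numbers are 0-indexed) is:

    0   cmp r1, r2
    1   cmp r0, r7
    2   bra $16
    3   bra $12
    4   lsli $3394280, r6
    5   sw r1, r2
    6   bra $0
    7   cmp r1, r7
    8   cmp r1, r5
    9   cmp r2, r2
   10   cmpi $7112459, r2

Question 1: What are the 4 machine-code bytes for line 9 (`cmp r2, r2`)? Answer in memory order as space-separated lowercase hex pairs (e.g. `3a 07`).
L9: cmp op=0x7:6|rd=2:3|rs=2:3|pad=0:20 ⇒ 0x1d200000 ⇒ little 00 00 20 1d

00 00 20 1d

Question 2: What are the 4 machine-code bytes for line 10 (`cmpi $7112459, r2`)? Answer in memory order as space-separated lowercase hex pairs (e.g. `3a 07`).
0b 87 6c 2d

L10: cmpi op=0xb:6|rd=2:3|imm=7112459:23 ⇒ 0x2d6c870b ⇒ little 0b 87 6c 2d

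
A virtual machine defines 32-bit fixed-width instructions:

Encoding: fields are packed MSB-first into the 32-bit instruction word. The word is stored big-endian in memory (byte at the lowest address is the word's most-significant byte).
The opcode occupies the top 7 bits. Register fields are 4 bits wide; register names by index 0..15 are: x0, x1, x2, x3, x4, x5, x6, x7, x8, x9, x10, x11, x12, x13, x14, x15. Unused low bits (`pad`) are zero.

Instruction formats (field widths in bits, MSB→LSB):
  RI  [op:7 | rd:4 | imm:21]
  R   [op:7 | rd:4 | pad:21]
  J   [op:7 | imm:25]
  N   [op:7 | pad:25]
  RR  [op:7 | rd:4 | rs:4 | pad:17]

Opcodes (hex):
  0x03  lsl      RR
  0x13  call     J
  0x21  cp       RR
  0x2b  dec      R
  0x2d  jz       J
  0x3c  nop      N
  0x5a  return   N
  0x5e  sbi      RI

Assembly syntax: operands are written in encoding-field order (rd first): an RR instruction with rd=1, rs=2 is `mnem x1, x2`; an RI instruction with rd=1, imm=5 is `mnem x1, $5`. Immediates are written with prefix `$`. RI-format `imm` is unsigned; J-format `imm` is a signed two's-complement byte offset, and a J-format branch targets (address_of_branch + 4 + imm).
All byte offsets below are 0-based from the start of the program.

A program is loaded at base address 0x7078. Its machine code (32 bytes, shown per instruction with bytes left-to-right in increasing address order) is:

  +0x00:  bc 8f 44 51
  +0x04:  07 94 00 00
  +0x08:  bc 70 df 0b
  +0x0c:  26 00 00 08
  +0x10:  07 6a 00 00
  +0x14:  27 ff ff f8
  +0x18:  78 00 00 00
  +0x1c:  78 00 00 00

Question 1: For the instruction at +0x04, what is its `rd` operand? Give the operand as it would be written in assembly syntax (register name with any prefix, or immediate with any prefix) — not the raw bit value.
@+04  big-endian(07 94 00 00) = 0x07940000
  top 7b → 0x3 → lsl [RR]
  rd: (w>>21)&0xf=0xc → x12
  rs: (w>>17)&0xf=0xa → x10

x12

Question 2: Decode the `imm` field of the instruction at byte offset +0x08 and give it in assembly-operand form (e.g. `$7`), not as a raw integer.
$1105675

[08] bc 70 df 0b → 0xbc70df0b
  op=0xbc70df0b>>25=0x5e ⇒ sbi (RI)
  [24:21] rd=3 = x3
  [20:0] imm=1105675 = $1105675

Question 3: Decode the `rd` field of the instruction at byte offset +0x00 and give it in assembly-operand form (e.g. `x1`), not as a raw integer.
off 0x00: read bc 8f 44 51 as big → 0xbc8f4451
  opcode bits[31:25]=0x5e: sbi/RI
  rd@[24:21]=0x4 ⇒ x4
  imm@[20:0]=0xf4451 ⇒ $1000529

x4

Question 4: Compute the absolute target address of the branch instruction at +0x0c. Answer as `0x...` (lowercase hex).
@+0c  big-endian(26 00 00 08) = 0x26000008
  opcode bits[31:25]=0x13: call/J
  imm@[24:0]=0x8 ⇒ $8
  target = base 0x7078 + off 0x0c + 4 + imm 8 = 0x7090

0x7090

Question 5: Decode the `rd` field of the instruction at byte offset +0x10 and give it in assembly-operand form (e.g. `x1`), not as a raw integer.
x11

off 0x10: read 07 6a 00 00 as big → 0x076a0000
  op=0x076a0000>>25=0x3 ⇒ lsl (RR)
  rd: (w>>21)&0xf=0xb → x11
  rs: (w>>17)&0xf=0x5 → x5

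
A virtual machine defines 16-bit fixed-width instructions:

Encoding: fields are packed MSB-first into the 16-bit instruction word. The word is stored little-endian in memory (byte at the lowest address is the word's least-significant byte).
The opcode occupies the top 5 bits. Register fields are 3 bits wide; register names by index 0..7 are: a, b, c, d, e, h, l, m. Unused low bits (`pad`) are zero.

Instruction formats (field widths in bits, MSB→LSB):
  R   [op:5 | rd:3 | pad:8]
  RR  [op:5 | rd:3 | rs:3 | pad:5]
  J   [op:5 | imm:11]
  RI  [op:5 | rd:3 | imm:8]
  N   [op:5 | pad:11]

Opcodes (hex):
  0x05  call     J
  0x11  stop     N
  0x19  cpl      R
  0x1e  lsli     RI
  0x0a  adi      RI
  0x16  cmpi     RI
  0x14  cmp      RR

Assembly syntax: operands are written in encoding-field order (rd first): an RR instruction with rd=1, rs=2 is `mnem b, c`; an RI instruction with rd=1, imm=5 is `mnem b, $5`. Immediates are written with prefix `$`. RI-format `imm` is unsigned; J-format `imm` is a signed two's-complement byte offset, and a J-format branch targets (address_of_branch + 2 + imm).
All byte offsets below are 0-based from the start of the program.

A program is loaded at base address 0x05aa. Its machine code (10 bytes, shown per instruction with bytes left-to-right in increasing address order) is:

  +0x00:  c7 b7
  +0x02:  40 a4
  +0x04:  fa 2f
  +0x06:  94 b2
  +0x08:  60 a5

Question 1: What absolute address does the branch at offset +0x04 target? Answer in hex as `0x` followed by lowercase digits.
+0x04: fa 2f ⇒ word 0x2ffa (little)
  op=0x2ffa>>11=0x5 ⇒ call (J)
  imm: (w>>0)&0x7ff=0x7fa (s11→-6) → $-6
  target = base 0x05aa + off 0x04 + 2 + imm -6 = 0x05aa

0x05aa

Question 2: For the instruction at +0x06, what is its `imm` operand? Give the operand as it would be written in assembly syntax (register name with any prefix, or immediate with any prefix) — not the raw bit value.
+0x06: 94 b2 ⇒ word 0xb294 (little)
  op=0xb294>>11=0x16 ⇒ cmpi (RI)
  rd@[10:8]=0x2 ⇒ c
  imm@[7:0]=0x94 ⇒ $148

$148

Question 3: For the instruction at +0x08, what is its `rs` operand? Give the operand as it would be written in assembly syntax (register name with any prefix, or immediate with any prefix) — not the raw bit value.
d

[08] 60 a5 → 0xa560
  opcode bits[15:11]=0x14: cmp/RR
  rd@[10:8]=0x5 ⇒ h
  rs@[7:5]=0x3 ⇒ d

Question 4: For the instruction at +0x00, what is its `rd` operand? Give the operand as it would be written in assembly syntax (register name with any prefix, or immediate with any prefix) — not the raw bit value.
m

off 0x00: read c7 b7 as little → 0xb7c7
  opcode bits[15:11]=0x16: cmpi/RI
  rd: (w>>8)&0x7=0x7 → m
  imm: (w>>0)&0xff=0xc7 → $199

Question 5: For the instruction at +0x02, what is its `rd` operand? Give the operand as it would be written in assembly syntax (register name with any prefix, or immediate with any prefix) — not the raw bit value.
[02] 40 a4 → 0xa440
  op=0xa440>>11=0x14 ⇒ cmp (RR)
  [10:8] rd=4 = e
  [7:5] rs=2 = c

e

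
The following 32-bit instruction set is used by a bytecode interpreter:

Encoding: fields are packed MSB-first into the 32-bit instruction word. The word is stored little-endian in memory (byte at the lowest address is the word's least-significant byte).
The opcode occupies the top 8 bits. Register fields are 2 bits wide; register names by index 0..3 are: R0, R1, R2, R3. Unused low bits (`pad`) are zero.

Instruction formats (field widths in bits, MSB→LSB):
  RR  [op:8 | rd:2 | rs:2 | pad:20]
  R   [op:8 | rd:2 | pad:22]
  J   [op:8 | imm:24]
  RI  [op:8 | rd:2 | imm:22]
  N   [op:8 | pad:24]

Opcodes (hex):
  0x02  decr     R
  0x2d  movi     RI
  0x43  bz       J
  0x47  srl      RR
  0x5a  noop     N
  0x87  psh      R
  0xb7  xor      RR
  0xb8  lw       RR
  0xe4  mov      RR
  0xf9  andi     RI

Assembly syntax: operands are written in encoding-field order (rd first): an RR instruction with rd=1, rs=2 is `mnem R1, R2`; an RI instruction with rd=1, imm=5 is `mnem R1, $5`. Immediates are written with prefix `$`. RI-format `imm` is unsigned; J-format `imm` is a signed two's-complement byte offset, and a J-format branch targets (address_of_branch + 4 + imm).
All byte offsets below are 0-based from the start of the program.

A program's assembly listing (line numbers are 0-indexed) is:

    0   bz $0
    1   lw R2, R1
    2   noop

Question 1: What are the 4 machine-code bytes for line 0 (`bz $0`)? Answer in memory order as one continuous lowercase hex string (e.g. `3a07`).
L0: bz op=0x43:8|imm=0:24 ⇒ 0x43000000 ⇒ little 00 00 00 43

00000043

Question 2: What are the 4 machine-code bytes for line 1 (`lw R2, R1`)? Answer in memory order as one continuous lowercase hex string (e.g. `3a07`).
line 1 (lw): pack op=0xb8:8|rd=2:2|rs=1:2|pad=0:20 = 0xb8900000; little→ 00 00 90 b8

000090b8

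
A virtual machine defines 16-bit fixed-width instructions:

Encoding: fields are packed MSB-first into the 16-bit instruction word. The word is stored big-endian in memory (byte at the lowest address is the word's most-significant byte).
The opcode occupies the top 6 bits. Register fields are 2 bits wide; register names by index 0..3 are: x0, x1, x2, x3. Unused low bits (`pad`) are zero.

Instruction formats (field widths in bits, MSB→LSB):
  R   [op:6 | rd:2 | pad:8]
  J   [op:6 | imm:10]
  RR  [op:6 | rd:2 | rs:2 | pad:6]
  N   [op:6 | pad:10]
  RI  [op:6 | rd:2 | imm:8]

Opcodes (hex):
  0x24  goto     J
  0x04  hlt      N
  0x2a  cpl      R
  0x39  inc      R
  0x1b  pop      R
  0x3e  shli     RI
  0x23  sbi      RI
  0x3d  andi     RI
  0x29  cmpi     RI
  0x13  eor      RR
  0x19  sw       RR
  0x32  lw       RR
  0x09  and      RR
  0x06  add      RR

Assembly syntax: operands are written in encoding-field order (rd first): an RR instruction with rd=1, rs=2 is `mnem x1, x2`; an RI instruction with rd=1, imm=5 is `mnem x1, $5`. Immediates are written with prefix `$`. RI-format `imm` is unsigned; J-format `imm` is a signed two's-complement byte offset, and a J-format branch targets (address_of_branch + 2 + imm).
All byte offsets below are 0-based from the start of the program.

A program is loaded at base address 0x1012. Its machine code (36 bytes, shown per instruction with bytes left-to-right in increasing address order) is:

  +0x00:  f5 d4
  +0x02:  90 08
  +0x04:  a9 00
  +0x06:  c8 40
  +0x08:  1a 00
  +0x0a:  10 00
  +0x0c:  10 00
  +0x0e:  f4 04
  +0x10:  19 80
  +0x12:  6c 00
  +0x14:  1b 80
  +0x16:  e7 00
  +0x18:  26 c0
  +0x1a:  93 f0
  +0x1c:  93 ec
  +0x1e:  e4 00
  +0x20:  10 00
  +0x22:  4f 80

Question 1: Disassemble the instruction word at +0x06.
+0x06: c8 40 ⇒ word 0xc840 (big)
  top 6b → 0x32 → lw [RR]
  [9:8] rd=0 = x0
  [7:6] rs=1 = x1

lw x0, x1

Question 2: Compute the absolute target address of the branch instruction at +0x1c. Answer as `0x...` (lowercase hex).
0x101c

@+1c  big-endian(93 ec) = 0x93ec
  top 6b → 0x24 → goto [J]
  imm@[9:0]=0x3ec (s10→-20) ⇒ $-20
  target = base 0x1012 + off 0x1c + 2 + imm -20 = 0x101c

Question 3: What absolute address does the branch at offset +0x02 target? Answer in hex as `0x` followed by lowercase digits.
off 0x02: read 90 08 as big → 0x9008
  opcode bits[15:10]=0x24: goto/J
  imm: (w>>0)&0x3ff=0x8 → $8
  target = base 0x1012 + off 0x02 + 2 + imm 8 = 0x101e

0x101e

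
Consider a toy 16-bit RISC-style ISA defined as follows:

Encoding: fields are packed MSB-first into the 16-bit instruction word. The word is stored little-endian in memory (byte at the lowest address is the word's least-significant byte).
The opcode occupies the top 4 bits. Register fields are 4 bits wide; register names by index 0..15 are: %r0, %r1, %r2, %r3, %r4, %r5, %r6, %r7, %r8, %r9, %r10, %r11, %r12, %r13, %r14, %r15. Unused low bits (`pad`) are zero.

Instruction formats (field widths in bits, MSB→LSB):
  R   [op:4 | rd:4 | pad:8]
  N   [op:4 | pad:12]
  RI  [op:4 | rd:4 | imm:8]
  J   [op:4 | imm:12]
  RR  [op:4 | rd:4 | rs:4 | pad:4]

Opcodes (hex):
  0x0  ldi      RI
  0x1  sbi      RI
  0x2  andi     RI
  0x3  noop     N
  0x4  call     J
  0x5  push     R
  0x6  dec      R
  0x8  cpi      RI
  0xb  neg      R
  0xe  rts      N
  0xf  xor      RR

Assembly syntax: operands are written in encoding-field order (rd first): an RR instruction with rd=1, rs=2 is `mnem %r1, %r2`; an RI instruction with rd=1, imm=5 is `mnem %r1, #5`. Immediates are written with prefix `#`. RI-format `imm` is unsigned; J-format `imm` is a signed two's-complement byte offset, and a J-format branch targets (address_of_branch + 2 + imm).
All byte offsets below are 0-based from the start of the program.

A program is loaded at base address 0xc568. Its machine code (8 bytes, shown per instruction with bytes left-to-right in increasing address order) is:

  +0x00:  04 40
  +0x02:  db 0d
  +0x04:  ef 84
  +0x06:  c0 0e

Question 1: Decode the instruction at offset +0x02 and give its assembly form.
ldi %r13, #219

off 0x02: read db 0d as little → 0x0ddb
  top 4b → 0x0 → ldi [RI]
  rd: (w>>8)&0xf=0xd → %r13
  imm: (w>>0)&0xff=0xdb → #219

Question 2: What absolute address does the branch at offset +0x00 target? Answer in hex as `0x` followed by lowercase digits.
@+00  little-endian(04 40) = 0x4004
  opcode bits[15:12]=0x4: call/J
  imm: (w>>0)&0xfff=0x4 → #4
  target = base 0xc568 + off 0x00 + 2 + imm 4 = 0xc56e

0xc56e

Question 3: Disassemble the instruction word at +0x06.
ldi %r14, #192

+0x06: c0 0e ⇒ word 0x0ec0 (little)
  op=0x0ec0>>12=0x0 ⇒ ldi (RI)
  rd@[11:8]=0xe ⇒ %r14
  imm@[7:0]=0xc0 ⇒ #192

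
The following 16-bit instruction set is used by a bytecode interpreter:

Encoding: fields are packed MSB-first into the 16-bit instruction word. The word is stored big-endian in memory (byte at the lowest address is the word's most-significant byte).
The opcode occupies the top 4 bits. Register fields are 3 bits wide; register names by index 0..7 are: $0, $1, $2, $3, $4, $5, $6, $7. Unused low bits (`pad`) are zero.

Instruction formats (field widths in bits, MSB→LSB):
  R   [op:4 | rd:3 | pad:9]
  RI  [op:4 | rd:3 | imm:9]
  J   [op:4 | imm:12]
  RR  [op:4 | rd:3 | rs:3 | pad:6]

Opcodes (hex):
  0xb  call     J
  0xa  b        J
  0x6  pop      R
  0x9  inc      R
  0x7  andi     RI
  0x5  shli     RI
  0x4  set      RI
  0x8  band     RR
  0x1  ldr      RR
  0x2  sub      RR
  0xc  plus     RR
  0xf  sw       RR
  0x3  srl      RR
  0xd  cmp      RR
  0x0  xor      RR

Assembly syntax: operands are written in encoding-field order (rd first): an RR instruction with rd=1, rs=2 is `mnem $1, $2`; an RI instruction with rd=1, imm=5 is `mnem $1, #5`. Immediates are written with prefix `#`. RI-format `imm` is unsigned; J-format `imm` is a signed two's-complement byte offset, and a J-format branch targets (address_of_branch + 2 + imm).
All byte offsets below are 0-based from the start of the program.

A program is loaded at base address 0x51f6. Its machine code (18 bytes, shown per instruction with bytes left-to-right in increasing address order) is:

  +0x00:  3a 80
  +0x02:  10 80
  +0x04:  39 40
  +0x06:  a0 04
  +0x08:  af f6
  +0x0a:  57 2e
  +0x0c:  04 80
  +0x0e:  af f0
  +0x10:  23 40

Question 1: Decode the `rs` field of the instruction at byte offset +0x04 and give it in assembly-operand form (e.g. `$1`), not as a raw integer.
$5

+0x04: 39 40 ⇒ word 0x3940 (big)
  opcode bits[15:12]=0x3: srl/RR
  [11:9] rd=4 = $4
  [8:6] rs=5 = $5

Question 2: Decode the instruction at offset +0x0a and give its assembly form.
shli $3, #302

@+0a  big-endian(57 2e) = 0x572e
  opcode bits[15:12]=0x5: shli/RI
  rd@[11:9]=0x3 ⇒ $3
  imm@[8:0]=0x12e ⇒ #302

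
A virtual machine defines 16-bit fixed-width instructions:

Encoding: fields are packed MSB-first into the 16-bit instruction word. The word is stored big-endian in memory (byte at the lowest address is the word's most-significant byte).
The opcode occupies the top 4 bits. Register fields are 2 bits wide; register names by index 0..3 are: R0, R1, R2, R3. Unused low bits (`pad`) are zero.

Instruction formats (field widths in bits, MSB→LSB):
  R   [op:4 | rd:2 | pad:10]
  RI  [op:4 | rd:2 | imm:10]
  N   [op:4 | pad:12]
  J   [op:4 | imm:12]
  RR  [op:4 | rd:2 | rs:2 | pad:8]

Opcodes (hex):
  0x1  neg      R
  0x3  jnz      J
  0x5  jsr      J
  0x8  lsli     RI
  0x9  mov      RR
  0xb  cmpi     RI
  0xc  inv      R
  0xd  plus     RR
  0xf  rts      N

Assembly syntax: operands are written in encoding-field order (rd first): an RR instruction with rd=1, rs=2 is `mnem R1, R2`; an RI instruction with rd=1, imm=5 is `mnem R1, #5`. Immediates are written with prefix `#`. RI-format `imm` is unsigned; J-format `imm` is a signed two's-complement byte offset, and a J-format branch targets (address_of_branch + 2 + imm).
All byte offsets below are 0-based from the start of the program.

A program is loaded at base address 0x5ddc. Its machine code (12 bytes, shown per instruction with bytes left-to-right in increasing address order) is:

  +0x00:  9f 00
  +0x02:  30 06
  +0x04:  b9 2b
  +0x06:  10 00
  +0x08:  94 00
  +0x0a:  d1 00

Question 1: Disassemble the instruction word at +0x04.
cmpi R2, #299

[04] b9 2b → 0xb92b
  opcode bits[15:12]=0xb: cmpi/RI
  rd@[11:10]=0x2 ⇒ R2
  imm@[9:0]=0x12b ⇒ #299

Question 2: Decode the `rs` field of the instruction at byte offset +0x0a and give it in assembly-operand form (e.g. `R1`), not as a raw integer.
[0a] d1 00 → 0xd100
  op=0xd100>>12=0xd ⇒ plus (RR)
  rd@[11:10]=0x0 ⇒ R0
  rs@[9:8]=0x1 ⇒ R1

R1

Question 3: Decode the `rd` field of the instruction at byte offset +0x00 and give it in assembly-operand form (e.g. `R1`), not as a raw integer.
[00] 9f 00 → 0x9f00
  top 4b → 0x9 → mov [RR]
  rd@[11:10]=0x3 ⇒ R3
  rs@[9:8]=0x3 ⇒ R3

R3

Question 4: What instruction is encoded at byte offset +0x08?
[08] 94 00 → 0x9400
  op=0x9400>>12=0x9 ⇒ mov (RR)
  rd@[11:10]=0x1 ⇒ R1
  rs@[9:8]=0x0 ⇒ R0

mov R1, R0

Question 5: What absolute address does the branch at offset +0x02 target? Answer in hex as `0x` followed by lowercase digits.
+0x02: 30 06 ⇒ word 0x3006 (big)
  top 4b → 0x3 → jnz [J]
  imm@[11:0]=0x6 ⇒ #6
  target = base 0x5ddc + off 0x02 + 2 + imm 6 = 0x5de6

0x5de6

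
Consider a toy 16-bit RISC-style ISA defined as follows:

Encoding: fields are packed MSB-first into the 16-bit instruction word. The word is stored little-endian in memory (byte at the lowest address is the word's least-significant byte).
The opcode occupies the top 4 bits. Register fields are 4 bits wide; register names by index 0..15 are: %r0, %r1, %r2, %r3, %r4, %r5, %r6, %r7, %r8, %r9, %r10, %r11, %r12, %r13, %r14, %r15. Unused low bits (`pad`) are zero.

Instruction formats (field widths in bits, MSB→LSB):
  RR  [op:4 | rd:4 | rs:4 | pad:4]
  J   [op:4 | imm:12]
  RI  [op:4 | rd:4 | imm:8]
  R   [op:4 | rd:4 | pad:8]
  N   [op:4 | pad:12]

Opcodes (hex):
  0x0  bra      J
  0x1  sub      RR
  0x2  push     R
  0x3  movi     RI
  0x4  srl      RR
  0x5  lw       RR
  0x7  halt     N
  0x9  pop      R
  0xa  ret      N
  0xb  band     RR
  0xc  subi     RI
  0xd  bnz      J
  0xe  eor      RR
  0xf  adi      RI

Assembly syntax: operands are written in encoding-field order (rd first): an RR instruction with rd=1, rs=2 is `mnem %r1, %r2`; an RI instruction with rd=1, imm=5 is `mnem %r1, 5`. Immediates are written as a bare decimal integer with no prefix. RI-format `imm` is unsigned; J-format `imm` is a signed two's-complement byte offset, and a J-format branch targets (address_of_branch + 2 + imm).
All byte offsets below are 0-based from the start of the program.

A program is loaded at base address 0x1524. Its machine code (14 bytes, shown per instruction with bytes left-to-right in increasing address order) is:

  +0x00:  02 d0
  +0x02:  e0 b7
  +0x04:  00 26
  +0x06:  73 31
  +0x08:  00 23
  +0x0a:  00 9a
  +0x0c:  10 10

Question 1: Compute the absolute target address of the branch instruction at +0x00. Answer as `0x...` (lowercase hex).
+0x00: 02 d0 ⇒ word 0xd002 (little)
  opcode bits[15:12]=0xd: bnz/J
  [11:0] imm=2 = 2
  target = base 0x1524 + off 0x00 + 2 + imm 2 = 0x1528

0x1528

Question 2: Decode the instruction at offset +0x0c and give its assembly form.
[0c] 10 10 → 0x1010
  opcode bits[15:12]=0x1: sub/RR
  rd: (w>>8)&0xf=0x0 → %r0
  rs: (w>>4)&0xf=0x1 → %r1

sub %r0, %r1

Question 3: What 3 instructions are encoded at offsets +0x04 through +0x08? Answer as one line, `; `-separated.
push %r6; movi %r1, 115; push %r3

+0x04: 00 26 ⇒ word 0x2600 (little)
  op=0x2600>>12=0x2 ⇒ push (R)
  rd@[11:8]=0x6 ⇒ %r6
+0x06: 73 31 ⇒ word 0x3173 (little)
  op=0x3173>>12=0x3 ⇒ movi (RI)
  rd@[11:8]=0x1 ⇒ %r1
  imm@[7:0]=0x73 ⇒ 115
+0x08: 00 23 ⇒ word 0x2300 (little)
  op=0x2300>>12=0x2 ⇒ push (R)
  rd@[11:8]=0x3 ⇒ %r3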